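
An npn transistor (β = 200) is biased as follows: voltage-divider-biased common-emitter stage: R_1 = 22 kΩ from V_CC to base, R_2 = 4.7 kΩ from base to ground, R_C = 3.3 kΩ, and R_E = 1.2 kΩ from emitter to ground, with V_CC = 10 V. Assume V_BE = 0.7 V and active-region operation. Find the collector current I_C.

Thevenize the base divider: V_Th = V_CC·R_2/(R_1+R_2) = 10×4.7/26.7 = 1.76 V, R_Th = R_1‖R_2 = 3.87 kΩ.
Base-emitter loop: V_Th = I_B·R_Th + V_BE + (β+1)I_B·R_E, so I_B = (1.76 − 0.7) / (3.87 + 201×1.2) = 0.00433 mA.
I_C = β·I_B = 200×0.00433 = 0.865 mA, and I_E = (β+1)I_B = 0.87 mA.
V_CE = V_CC − I_C·R_C − I_E·R_E = 10 − 0.865×3.3 − 0.87×1.2 = 6.1 V.
V_CE = 6.1 V > 0.2 V confirms active-region operation.

I_C ≈ 0.87 mA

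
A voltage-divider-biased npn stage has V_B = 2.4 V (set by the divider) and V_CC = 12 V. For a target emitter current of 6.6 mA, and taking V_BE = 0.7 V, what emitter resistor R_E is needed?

V_E = V_B − V_BE = 2.4 − 0.7 = 1.7 V.
R_E = V_E / I_E = 1.7 / 6.6 = 0.258 kΩ.

R_E ≈ 0.26 kΩ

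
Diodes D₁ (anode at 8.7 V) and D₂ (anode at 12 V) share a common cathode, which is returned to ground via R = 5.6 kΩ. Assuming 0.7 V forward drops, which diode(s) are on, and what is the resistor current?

Only D₂ conducts; I_R ≈ 2 mA

Assume both conduct. Then node N would need to be at both 8.7−0.7 = 8 V and 12−0.7 = 11.3 V, which is impossible.
Assume only D₂ conducts: V_N = 12 − 0.7 = 11.3 V, so I_R = 11.3/5.6 = 2.02 mA.
Check D₁: its anode-to-cathode voltage is 8.7 − 11.3 = -2.6 V < 0.7 V, so it is off. The assumption is consistent.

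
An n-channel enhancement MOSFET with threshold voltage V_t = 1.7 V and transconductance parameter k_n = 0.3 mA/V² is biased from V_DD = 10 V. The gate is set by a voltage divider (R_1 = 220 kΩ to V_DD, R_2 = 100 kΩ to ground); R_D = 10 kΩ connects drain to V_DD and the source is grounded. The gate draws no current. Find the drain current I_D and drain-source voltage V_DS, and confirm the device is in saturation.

I_D ≈ 0.3 mA, V_DS ≈ 7 V

V_G = V_DD·R_2/(R_1+R_2) = 10×100/320 = 3.12 V. With the source grounded, V_GS = V_G = 3.12 V.
Assume saturation: I_D = (k_n/2)(V_GS − V_t)² = (0.3/2)×(3.12 − 1.7)² = 0.15×1.43² = 0.305 mA.
V_DS = V_DD − I_D·R_D = 10 − 0.305×10 = 6.95 V.
Saturation requires V_DS ≥ V_GS − V_t = 1.43 V; 6.95 ≥ 1.43 ✓.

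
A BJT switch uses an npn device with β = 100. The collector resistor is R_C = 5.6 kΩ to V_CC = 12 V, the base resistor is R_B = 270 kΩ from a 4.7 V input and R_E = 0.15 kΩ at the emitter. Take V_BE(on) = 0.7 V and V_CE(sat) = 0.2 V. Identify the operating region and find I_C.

active; I_C ≈ 1.4 mA

Assume active. Base-emitter loop: I_B = (V_BB − V_BE)/(R_B + (β+1)R_E) = (4.7 − 0.7)/(270 + 101×0.15) = 0.014 mA.
I_C = β·I_B = 100×0.014 = 1.4 mA.
V_CE = V_CC − I_C·R_C − I_E·R_E = 12 − 1.4×5.6 − 1.42×0.15 = 3.93 V > V_CE(sat), so the active-region assumption holds.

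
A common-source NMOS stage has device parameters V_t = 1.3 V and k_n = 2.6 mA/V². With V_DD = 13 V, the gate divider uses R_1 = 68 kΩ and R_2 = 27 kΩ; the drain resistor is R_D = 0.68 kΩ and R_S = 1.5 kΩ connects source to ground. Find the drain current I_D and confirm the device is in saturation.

I_D ≈ 1 mA

V_G = V_DD·R_2/(R_1+R_2) = 13×27/95 = 3.69 V.
Assume saturation: I_D = (k_n/2)(V_GS − V_t)² with V_GS = V_G − I_D·R_S = 3.69 − 1.5·I_D.
Substituting gives 2.93·I_D² − 10.3·I_D + 7.46 = 0, with roots I_D = 1.01 or 2.53 mA.
The root I_D = 2.53 mA gives V_GS = -0.0939 V ≤ V_t, so take I_D = 1.01 mA.
Then V_GS = 2.18 V and V_DS = V_DD − I_D(R_D+R_S) = 13 − 1.01×2.18 = 10.8 V.
Saturation requires V_DS ≥ V_GS − V_t = 0.881 V; 10.8 ≥ 0.881 ✓.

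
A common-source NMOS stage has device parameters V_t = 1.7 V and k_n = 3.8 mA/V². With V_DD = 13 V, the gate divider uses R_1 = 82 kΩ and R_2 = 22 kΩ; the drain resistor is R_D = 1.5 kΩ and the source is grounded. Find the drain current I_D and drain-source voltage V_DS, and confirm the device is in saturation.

I_D ≈ 2.1 mA, V_DS ≈ 9.9 V

V_G = V_DD·R_2/(R_1+R_2) = 13×22/104 = 2.75 V. With the source grounded, V_GS = V_G = 2.75 V.
Assume saturation: I_D = (k_n/2)(V_GS − V_t)² = (3.8/2)×(2.75 − 1.7)² = 1.9×1.05² = 2.09 mA.
V_DS = V_DD − I_D·R_D = 13 − 2.09×1.5 = 9.86 V.
Saturation requires V_DS ≥ V_GS − V_t = 1.05 V; 9.86 ≥ 1.05 ✓.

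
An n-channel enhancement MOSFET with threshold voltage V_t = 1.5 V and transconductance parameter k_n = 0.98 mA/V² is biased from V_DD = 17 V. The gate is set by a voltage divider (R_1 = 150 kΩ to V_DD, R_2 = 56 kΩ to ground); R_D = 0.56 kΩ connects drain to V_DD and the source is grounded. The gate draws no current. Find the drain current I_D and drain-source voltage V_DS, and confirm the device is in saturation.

I_D ≈ 4.8 mA, V_DS ≈ 14 V

V_G = V_DD·R_2/(R_1+R_2) = 17×56/206 = 4.62 V. With the source grounded, V_GS = V_G = 4.62 V.
Assume saturation: I_D = (k_n/2)(V_GS − V_t)² = (0.98/2)×(4.62 − 1.5)² = 0.49×3.12² = 4.77 mA.
V_DS = V_DD − I_D·R_D = 17 − 4.77×0.56 = 14.3 V.
Saturation requires V_DS ≥ V_GS − V_t = 3.12 V; 14.3 ≥ 3.12 ✓.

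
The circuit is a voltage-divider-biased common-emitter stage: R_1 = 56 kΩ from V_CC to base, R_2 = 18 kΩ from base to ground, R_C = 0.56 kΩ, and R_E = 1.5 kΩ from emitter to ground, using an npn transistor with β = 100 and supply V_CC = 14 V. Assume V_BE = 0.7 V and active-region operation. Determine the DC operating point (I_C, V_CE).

Thevenize the base divider: V_Th = V_CC·R_2/(R_1+R_2) = 14×18/74 = 3.41 V, R_Th = R_1‖R_2 = 13.6 kΩ.
Base-emitter loop: V_Th = I_B·R_Th + V_BE + (β+1)I_B·R_E, so I_B = (3.41 − 0.7) / (13.6 + 101×1.5) = 0.0164 mA.
I_C = β·I_B = 100×0.0164 = 1.64 mA, and I_E = (β+1)I_B = 1.65 mA.
V_CE = V_CC − I_C·R_C − I_E·R_E = 14 − 1.64×0.56 − 1.65×1.5 = 10.6 V.
V_CE = 10.6 V > 0.2 V confirms active-region operation.

I_C ≈ 1.6 mA, V_CE ≈ 11 V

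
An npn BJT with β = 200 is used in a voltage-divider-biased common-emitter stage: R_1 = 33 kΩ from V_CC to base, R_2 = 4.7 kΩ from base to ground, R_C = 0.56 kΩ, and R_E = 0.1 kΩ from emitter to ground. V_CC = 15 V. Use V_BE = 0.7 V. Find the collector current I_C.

Thevenize the base divider: V_Th = V_CC·R_2/(R_1+R_2) = 15×4.7/37.7 = 1.87 V, R_Th = R_1‖R_2 = 4.11 kΩ.
Base-emitter loop: V_Th = I_B·R_Th + V_BE + (β+1)I_B·R_E, so I_B = (1.87 − 0.7) / (4.11 + 201×0.1) = 0.0483 mA.
I_C = β·I_B = 200×0.0483 = 9.66 mA, and I_E = (β+1)I_B = 9.71 mA.
V_CE = V_CC − I_C·R_C − I_E·R_E = 15 − 9.66×0.56 − 9.71×0.1 = 8.62 V.
V_CE = 8.62 V > 0.2 V confirms active-region operation.

I_C ≈ 9.7 mA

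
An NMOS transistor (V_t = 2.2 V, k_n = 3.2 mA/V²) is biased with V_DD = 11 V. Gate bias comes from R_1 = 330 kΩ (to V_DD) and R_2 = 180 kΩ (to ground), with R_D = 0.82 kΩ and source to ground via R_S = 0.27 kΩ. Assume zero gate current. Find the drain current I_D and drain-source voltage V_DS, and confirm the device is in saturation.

V_G = V_DD·R_2/(R_1+R_2) = 11×180/510 = 3.88 V.
Assume saturation: I_D = (k_n/2)(V_GS − V_t)² with V_GS = V_G − I_D·R_S = 3.88 − 0.27·I_D.
Substituting gives 0.117·I_D² − 2.45·I_D + 4.53 = 0, with roots I_D = 2.04 or 19 mA.
The root I_D = 19 mA gives V_GS = -1.25 V ≤ V_t, so take I_D = 2.04 mA.
Then V_GS = 3.33 V and V_DS = V_DD − I_D(R_D+R_S) = 11 − 2.04×1.09 = 8.77 V.
Saturation requires V_DS ≥ V_GS − V_t = 1.13 V; 8.77 ≥ 1.13 ✓.

I_D ≈ 2 mA, V_DS ≈ 8.8 V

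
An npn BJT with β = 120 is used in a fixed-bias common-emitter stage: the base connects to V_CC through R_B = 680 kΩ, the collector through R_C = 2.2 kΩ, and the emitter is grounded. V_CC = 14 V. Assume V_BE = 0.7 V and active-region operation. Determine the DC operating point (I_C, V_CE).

I_C ≈ 2.3 mA, V_CE ≈ 8.8 V

Base loop: V_CC = I_B·R_B + V_BE, so I_B = (14 − 0.7)/680 kΩ = 0.0196 mA.
In the active region I_C = β·I_B = 120 × 0.0196 = 2.35 mA.
Collector loop: V_CE = V_CC − I_C·R_C = 14 − 2.35×2.2 = 8.84 V.
Since V_CE = 8.84 V > V_CE(sat) ≈ 0.2 V, the transistor is in the active region as assumed.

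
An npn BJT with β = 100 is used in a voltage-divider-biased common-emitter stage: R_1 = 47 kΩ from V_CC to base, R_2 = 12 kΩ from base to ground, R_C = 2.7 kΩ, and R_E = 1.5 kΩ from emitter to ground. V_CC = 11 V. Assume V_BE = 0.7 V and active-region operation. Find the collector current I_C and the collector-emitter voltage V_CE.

I_C ≈ 0.95 mA, V_CE ≈ 7 V

Thevenize the base divider: V_Th = V_CC·R_2/(R_1+R_2) = 11×12/59 = 2.24 V, R_Th = R_1‖R_2 = 9.56 kΩ.
Base-emitter loop: V_Th = I_B·R_Th + V_BE + (β+1)I_B·R_E, so I_B = (2.24 − 0.7) / (9.56 + 101×1.5) = 0.00954 mA.
I_C = β·I_B = 100×0.00954 = 0.954 mA, and I_E = (β+1)I_B = 0.964 mA.
V_CE = V_CC − I_C·R_C − I_E·R_E = 11 − 0.954×2.7 − 0.964×1.5 = 6.98 V.
V_CE = 6.98 V > 0.2 V confirms active-region operation.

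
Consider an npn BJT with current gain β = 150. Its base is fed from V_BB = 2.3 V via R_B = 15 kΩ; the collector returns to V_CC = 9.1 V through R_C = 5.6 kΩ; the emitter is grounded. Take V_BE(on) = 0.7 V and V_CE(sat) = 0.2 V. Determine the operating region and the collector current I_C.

saturation; I_C ≈ 1.6 mA

Assume active: I_B = (2.3 − 0.7)/15 = 0.107 mA, giving I_C = β·I_B = 16 mA.
But then V_CE = 9.1 − 16×5.6 = -80.5 V < V_CE(sat) = 0.2 V — impossible in the active region.
So the transistor is saturated. With V_CE = 0.2 V, I_C = (V_CC − 0.2)/R_C = 8.9/5.6 = 1.59 mA.
Check: β·I_B = 16 mA > I_C = 1.59 mA, confirming saturation.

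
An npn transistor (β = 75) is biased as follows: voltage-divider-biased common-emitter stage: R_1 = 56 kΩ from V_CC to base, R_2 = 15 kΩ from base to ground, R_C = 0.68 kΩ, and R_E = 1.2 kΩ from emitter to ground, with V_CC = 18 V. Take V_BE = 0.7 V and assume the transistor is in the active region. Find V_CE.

V_CE ≈ 14 V

Thevenize the base divider: V_Th = V_CC·R_2/(R_1+R_2) = 18×15/71 = 3.8 V, R_Th = R_1‖R_2 = 11.8 kΩ.
Base-emitter loop: V_Th = I_B·R_Th + V_BE + (β+1)I_B·R_E, so I_B = (3.8 − 0.7) / (11.8 + 76×1.2) = 0.0301 mA.
I_C = β·I_B = 75×0.0301 = 2.26 mA, and I_E = (β+1)I_B = 2.29 mA.
V_CE = V_CC − I_C·R_C − I_E·R_E = 18 − 2.26×0.68 − 2.29×1.2 = 13.7 V.
V_CE = 13.7 V > 0.2 V confirms active-region operation.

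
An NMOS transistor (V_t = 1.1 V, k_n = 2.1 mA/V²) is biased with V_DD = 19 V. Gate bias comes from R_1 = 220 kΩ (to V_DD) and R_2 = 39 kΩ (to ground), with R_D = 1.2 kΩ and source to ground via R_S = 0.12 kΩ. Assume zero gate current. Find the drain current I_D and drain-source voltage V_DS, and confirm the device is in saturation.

I_D ≈ 2.3 mA, V_DS ≈ 16 V

V_G = V_DD·R_2/(R_1+R_2) = 19×39/259 = 2.86 V.
Assume saturation: I_D = (k_n/2)(V_GS − V_t)² with V_GS = V_G − I_D·R_S = 2.86 − 0.12·I_D.
Substituting gives 0.0151·I_D² − 1.44·I_D + 3.26 = 0, with roots I_D = 2.31 or 93.2 mA.
The root I_D = 93.2 mA gives V_GS = -8.32 V ≤ V_t, so take I_D = 2.31 mA.
Then V_GS = 2.58 V and V_DS = V_DD − I_D(R_D+R_S) = 19 − 2.31×1.32 = 15.9 V.
Saturation requires V_DS ≥ V_GS − V_t = 1.48 V; 15.9 ≥ 1.48 ✓.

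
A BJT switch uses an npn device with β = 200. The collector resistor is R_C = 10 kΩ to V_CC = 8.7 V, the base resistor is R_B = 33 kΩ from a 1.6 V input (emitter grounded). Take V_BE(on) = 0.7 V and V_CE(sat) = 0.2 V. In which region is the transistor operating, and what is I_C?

Assume active: I_B = (1.6 − 0.7)/33 = 0.0273 mA, giving I_C = β·I_B = 5.45 mA.
But then V_CE = 8.7 − 5.45×10 = -45.8 V < V_CE(sat) = 0.2 V — impossible in the active region.
So the transistor is saturated. With V_CE = 0.2 V, I_C = (V_CC − 0.2)/R_C = 8.5/10 = 0.85 mA.
Check: β·I_B = 5.45 mA > I_C = 0.85 mA, confirming saturation.

saturation; I_C ≈ 0.85 mA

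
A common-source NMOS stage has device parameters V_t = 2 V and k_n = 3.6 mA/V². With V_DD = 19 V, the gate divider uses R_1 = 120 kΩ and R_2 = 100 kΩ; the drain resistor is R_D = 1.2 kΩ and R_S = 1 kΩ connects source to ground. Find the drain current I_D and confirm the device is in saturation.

I_D ≈ 5 mA

V_G = V_DD·R_2/(R_1+R_2) = 19×100/220 = 8.64 V.
Assume saturation: I_D = (k_n/2)(V_GS − V_t)² with V_GS = V_G − I_D·R_S = 8.64 − 1·I_D.
Substituting gives 1.8·I_D² − 24.9·I_D + 79.3 = 0, with roots I_D = 4.97 or 8.85 mA.
The root I_D = 8.85 mA gives V_GS = -0.218 V ≤ V_t, so take I_D = 4.97 mA.
Then V_GS = 3.66 V and V_DS = V_DD − I_D(R_D+R_S) = 19 − 4.97×2.2 = 8.06 V.
Saturation requires V_DS ≥ V_GS − V_t = 1.66 V; 8.06 ≥ 1.66 ✓.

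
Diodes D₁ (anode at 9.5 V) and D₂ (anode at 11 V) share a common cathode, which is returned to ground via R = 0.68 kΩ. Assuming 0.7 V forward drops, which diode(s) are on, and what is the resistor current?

Only D₂ conducts; I_R ≈ 15 mA

Assume both conduct. Then node N would need to be at both 9.5−0.7 = 8.8 V and 11−0.7 = 10.3 V, which is impossible.
Assume only D₂ conducts: V_N = 11 − 0.7 = 10.3 V, so I_R = 10.3/0.68 = 15.1 mA.
Check D₁: its anode-to-cathode voltage is 9.5 − 10.3 = -0.8 V < 0.7 V, so it is off. The assumption is consistent.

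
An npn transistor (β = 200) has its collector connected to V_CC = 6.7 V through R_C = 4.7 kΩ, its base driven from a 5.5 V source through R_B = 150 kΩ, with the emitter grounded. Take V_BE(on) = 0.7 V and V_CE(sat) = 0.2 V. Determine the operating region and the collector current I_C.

saturation; I_C ≈ 1.4 mA

Assume active: I_B = (5.5 − 0.7)/150 = 0.032 mA, giving I_C = β·I_B = 6.4 mA.
But then V_CE = 6.7 − 6.4×4.7 = -23.4 V < V_CE(sat) = 0.2 V — impossible in the active region.
So the transistor is saturated. With V_CE = 0.2 V, I_C = (V_CC − 0.2)/R_C = 6.5/4.7 = 1.38 mA.
Check: β·I_B = 6.4 mA > I_C = 1.38 mA, confirming saturation.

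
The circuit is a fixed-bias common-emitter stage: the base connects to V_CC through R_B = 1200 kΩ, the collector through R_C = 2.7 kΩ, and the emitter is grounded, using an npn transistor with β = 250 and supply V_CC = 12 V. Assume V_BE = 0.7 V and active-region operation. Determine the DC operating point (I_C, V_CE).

I_C ≈ 2.4 mA, V_CE ≈ 5.6 V

Base loop: V_CC = I_B·R_B + V_BE, so I_B = (12 − 0.7)/1200 kΩ = 0.00942 mA.
In the active region I_C = β·I_B = 250 × 0.00942 = 2.35 mA.
Collector loop: V_CE = V_CC − I_C·R_C = 12 − 2.35×2.7 = 5.64 V.
Since V_CE = 5.64 V > V_CE(sat) ≈ 0.2 V, the transistor is in the active region as assumed.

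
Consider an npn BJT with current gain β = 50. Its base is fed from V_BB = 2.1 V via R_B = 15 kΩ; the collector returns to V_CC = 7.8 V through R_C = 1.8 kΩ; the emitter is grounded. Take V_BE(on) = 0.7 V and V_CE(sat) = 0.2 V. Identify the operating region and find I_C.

Assume active: I_B = (2.1 − 0.7)/15 = 0.0933 mA, giving I_C = β·I_B = 4.67 mA.
But then V_CE = 7.8 − 4.67×1.8 = -0.6 V < V_CE(sat) = 0.2 V — impossible in the active region.
So the transistor is saturated. With V_CE = 0.2 V, I_C = (V_CC − 0.2)/R_C = 7.6/1.8 = 4.22 mA.
Check: β·I_B = 4.67 mA > I_C = 4.22 mA, confirming saturation.

saturation; I_C ≈ 4.2 mA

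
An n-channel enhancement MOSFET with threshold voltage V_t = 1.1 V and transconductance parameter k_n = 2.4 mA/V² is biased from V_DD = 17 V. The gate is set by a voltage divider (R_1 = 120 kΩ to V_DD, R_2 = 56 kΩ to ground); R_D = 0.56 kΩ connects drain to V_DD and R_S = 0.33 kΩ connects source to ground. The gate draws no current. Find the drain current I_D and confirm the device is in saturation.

V_G = V_DD·R_2/(R_1+R_2) = 17×56/176 = 5.41 V.
Assume saturation: I_D = (k_n/2)(V_GS − V_t)² with V_GS = V_G − I_D·R_S = 5.41 − 0.33·I_D.
Substituting gives 0.131·I_D² − 4.41·I_D + 22.3 = 0, with roots I_D = 6.18 or 27.6 mA.
The root I_D = 27.6 mA gives V_GS = -3.69 V ≤ V_t, so take I_D = 6.18 mA.
Then V_GS = 3.37 V and V_DS = V_DD − I_D(R_D+R_S) = 17 − 6.18×0.89 = 11.5 V.
Saturation requires V_DS ≥ V_GS − V_t = 2.27 V; 11.5 ≥ 2.27 ✓.

I_D ≈ 6.2 mA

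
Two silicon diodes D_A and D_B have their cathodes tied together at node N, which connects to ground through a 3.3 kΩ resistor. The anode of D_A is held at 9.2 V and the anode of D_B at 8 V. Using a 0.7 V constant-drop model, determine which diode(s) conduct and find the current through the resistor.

Assume both conduct. Then node N would need to be at both 9.2−0.7 = 8.5 V and 8−0.7 = 7.3 V, which is impossible.
Assume only D_A conducts: V_N = 9.2 − 0.7 = 8.5 V, so I_R = 8.5/3.3 = 2.58 mA.
Check D_B: its anode-to-cathode voltage is 8 − 8.5 = -0.5 V < 0.7 V, so it is off. The assumption is consistent.

Only D_A conducts; I_R ≈ 2.6 mA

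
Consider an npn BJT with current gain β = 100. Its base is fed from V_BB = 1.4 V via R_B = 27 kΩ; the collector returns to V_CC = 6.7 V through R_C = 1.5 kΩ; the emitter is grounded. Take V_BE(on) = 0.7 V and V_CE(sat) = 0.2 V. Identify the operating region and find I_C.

active; I_C ≈ 2.6 mA

Assume active. Base-emitter loop: I_B = (V_BB − V_BE)/R_B = (1.4 − 0.7)/27 = 0.0259 mA.
I_C = β·I_B = 100×0.0259 = 2.59 mA.
V_CE = V_CC − I_C·R_C = 6.7 − 2.59×1.5 = 2.81 V > V_CE(sat), so the active-region assumption holds.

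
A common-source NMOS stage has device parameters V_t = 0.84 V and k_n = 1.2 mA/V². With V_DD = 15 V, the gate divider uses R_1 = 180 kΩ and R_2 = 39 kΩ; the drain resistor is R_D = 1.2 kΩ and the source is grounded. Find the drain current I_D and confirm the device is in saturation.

I_D ≈ 2 mA

V_G = V_DD·R_2/(R_1+R_2) = 15×39/219 = 2.67 V. With the source grounded, V_GS = V_G = 2.67 V.
Assume saturation: I_D = (k_n/2)(V_GS − V_t)² = (1.2/2)×(2.67 − 0.84)² = 0.6×1.83² = 2.01 mA.
V_DS = V_DD − I_D·R_D = 15 − 2.01×1.2 = 12.6 V.
Saturation requires V_DS ≥ V_GS − V_t = 1.83 V; 12.6 ≥ 1.83 ✓.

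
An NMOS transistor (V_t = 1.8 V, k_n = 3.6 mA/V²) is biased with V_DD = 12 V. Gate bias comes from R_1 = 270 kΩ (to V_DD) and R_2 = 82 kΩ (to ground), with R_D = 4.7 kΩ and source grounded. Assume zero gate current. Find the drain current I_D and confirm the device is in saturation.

I_D ≈ 1.8 mA

V_G = V_DD·R_2/(R_1+R_2) = 12×82/352 = 2.8 V. With the source grounded, V_GS = V_G = 2.8 V.
Assume saturation: I_D = (k_n/2)(V_GS − V_t)² = (3.6/2)×(2.8 − 1.8)² = 1.8×0.995² = 1.78 mA.
V_DS = V_DD − I_D·R_D = 12 − 1.78×4.7 = 3.62 V.
Saturation requires V_DS ≥ V_GS − V_t = 0.995 V; 3.62 ≥ 0.995 ✓.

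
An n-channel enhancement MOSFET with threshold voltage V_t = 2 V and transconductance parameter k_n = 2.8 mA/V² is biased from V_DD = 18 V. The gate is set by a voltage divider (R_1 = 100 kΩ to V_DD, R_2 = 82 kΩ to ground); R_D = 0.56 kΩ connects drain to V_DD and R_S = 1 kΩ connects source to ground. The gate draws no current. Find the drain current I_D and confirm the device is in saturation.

V_G = V_DD·R_2/(R_1+R_2) = 18×82/182 = 8.11 V.
Assume saturation: I_D = (k_n/2)(V_GS − V_t)² with V_GS = V_G − I_D·R_S = 8.11 − 1·I_D.
Substituting gives 1.4·I_D² − 18.1·I_D + 52.3 = 0, with roots I_D = 4.35 or 8.59 mA.
The root I_D = 8.59 mA gives V_GS = -0.477 V ≤ V_t, so take I_D = 4.35 mA.
Then V_GS = 3.76 V and V_DS = V_DD − I_D(R_D+R_S) = 18 − 4.35×1.56 = 11.2 V.
Saturation requires V_DS ≥ V_GS − V_t = 1.76 V; 11.2 ≥ 1.76 ✓.

I_D ≈ 4.3 mA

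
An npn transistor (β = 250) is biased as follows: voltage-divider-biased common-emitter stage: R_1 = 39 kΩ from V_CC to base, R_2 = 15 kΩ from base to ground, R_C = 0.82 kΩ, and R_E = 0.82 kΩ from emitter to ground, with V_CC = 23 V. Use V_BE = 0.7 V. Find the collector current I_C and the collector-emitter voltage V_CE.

I_C ≈ 6.6 mA, V_CE ≈ 12 V

Thevenize the base divider: V_Th = V_CC·R_2/(R_1+R_2) = 23×15/54 = 6.39 V, R_Th = R_1‖R_2 = 10.8 kΩ.
Base-emitter loop: V_Th = I_B·R_Th + V_BE + (β+1)I_B·R_E, so I_B = (6.39 − 0.7) / (10.8 + 251×0.82) = 0.0263 mA.
I_C = β·I_B = 250×0.0263 = 6.56 mA, and I_E = (β+1)I_B = 6.59 mA.
V_CE = V_CC − I_C·R_C − I_E·R_E = 23 − 6.56×0.82 − 6.59×0.82 = 12.2 V.
V_CE = 12.2 V > 0.2 V confirms active-region operation.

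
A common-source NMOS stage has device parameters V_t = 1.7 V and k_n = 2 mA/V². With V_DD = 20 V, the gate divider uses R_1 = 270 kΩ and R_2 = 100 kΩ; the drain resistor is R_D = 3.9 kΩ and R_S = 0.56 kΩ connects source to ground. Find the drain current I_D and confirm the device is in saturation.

I_D ≈ 3.3 mA

V_G = V_DD·R_2/(R_1+R_2) = 20×100/370 = 5.41 V.
Assume saturation: I_D = (k_n/2)(V_GS − V_t)² with V_GS = V_G − I_D·R_S = 5.41 − 0.56·I_D.
Substituting gives 0.314·I_D² − 5.15·I_D + 13.7 = 0, with roots I_D = 3.35 or 13.1 mA.
The root I_D = 13.1 mA gives V_GS = -1.92 V ≤ V_t, so take I_D = 3.35 mA.
Then V_GS = 3.53 V and V_DS = V_DD − I_D(R_D+R_S) = 20 − 3.35×4.46 = 5.06 V.
Saturation requires V_DS ≥ V_GS − V_t = 1.83 V; 5.06 ≥ 1.83 ✓.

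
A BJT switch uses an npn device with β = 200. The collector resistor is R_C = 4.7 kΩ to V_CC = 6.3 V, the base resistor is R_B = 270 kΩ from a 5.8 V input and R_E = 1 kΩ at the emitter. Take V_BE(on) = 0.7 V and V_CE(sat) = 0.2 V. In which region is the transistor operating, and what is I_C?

Assume active: I_B = (5.8 − 0.7)/(270 + 201×1) = 0.0108 mA, I_C = β·I_B = 2.17 mA.
Then V_CE = 6.3 − 2.17×4.7 − 2.18×1 = -6.05 V < 0.2 V — the active assumption fails.
Re-solve with V_CE = 0.2 V. KCL at the emitter: V_E/R_E = (V_BB−0.7−V_E)/R_B + (V_CC−0.2−V_E)/R_C, giving V_E = 1.08 V.
I_C = (V_CC − 0.2 − V_E)/R_C = (6.1 − 1.08)/4.7 = 1.07 mA.
Check: I_B = (5.1 − 1.08)/270 = 0.0149 mA, and β·I_B = 2.98 mA > I_C, confirming saturation.

saturation; I_C ≈ 1.1 mA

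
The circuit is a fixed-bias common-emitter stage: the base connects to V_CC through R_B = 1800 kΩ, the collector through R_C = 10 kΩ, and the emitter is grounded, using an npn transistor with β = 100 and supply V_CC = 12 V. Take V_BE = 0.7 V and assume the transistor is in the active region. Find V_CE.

Base loop: V_CC = I_B·R_B + V_BE, so I_B = (12 − 0.7)/1800 kΩ = 0.00628 mA.
In the active region I_C = β·I_B = 100 × 0.00628 = 0.628 mA.
Collector loop: V_CE = V_CC − I_C·R_C = 12 − 0.628×10 = 5.72 V.
Since V_CE = 5.72 V > V_CE(sat) ≈ 0.2 V, the transistor is in the active region as assumed.

V_CE ≈ 5.7 V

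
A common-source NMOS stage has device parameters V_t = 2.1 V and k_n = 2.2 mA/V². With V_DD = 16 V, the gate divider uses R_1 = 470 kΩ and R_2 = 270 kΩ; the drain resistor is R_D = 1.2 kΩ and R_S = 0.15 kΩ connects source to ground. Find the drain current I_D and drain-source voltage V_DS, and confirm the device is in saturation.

I_D ≈ 7.5 mA, V_DS ≈ 5.9 V

V_G = V_DD·R_2/(R_1+R_2) = 16×270/740 = 5.84 V.
Assume saturation: I_D = (k_n/2)(V_GS − V_t)² with V_GS = V_G − I_D·R_S = 5.84 − 0.15·I_D.
Substituting gives 0.0248·I_D² − 2.23·I_D + 15.4 = 0, with roots I_D = 7.51 or 82.7 mA.
The root I_D = 82.7 mA gives V_GS = -6.57 V ≤ V_t, so take I_D = 7.51 mA.
Then V_GS = 4.71 V and V_DS = V_DD − I_D(R_D+R_S) = 16 − 7.51×1.35 = 5.87 V.
Saturation requires V_DS ≥ V_GS − V_t = 2.61 V; 5.87 ≥ 2.61 ✓.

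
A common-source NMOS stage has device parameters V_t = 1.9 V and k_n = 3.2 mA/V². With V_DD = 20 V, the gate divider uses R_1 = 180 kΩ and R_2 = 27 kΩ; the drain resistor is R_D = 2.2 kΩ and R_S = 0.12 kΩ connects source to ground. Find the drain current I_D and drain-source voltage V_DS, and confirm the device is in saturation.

V_G = V_DD·R_2/(R_1+R_2) = 20×27/207 = 2.61 V.
Assume saturation: I_D = (k_n/2)(V_GS − V_t)² with V_GS = V_G − I_D·R_S = 2.61 − 0.12·I_D.
Substituting gives 0.023·I_D² − 1.27·I_D + 0.804 = 0, with roots I_D = 0.639 or 54.6 mA.
The root I_D = 54.6 mA gives V_GS = -3.94 V ≤ V_t, so take I_D = 0.639 mA.
Then V_GS = 2.53 V and V_DS = V_DD − I_D(R_D+R_S) = 20 − 0.639×2.32 = 18.5 V.
Saturation requires V_DS ≥ V_GS − V_t = 0.632 V; 18.5 ≥ 0.632 ✓.

I_D ≈ 0.64 mA, V_DS ≈ 19 V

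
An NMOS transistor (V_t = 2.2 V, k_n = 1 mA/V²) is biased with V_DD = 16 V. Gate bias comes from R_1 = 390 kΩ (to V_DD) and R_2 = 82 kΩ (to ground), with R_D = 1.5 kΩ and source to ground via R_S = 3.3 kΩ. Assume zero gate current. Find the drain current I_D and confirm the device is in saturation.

I_D ≈ 0.066 mA

V_G = V_DD·R_2/(R_1+R_2) = 16×82/472 = 2.78 V.
Assume saturation: I_D = (k_n/2)(V_GS − V_t)² with V_GS = V_G − I_D·R_S = 2.78 − 3.3·I_D.
Substituting gives 5.44·I_D² − 2.91·I_D + 0.168 = 0, with roots I_D = 0.0658 or 0.469 mA.
The root I_D = 0.469 mA gives V_GS = 1.23 V ≤ V_t, so take I_D = 0.0658 mA.
Then V_GS = 2.56 V and V_DS = V_DD − I_D(R_D+R_S) = 16 − 0.0658×4.8 = 15.7 V.
Saturation requires V_DS ≥ V_GS − V_t = 0.363 V; 15.7 ≥ 0.363 ✓.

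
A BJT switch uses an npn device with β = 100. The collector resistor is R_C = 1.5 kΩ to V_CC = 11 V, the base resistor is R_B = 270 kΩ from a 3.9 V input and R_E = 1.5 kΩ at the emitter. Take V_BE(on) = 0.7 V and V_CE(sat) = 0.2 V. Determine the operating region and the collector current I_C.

active; I_C ≈ 0.76 mA

Assume active. Base-emitter loop: I_B = (V_BB − V_BE)/(R_B + (β+1)R_E) = (3.9 − 0.7)/(270 + 101×1.5) = 0.00759 mA.
I_C = β·I_B = 100×0.00759 = 0.759 mA.
V_CE = V_CC − I_C·R_C − I_E·R_E = 11 − 0.759×1.5 − 0.767×1.5 = 8.71 V > V_CE(sat), so the active-region assumption holds.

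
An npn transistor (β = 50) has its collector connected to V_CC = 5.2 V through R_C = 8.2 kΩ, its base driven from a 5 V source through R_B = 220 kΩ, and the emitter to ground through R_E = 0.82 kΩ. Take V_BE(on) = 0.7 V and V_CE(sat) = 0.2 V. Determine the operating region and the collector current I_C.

saturation; I_C ≈ 0.55 mA

Assume active: I_B = (5 − 0.7)/(220 + 51×0.82) = 0.0164 mA, I_C = β·I_B = 0.821 mA.
Then V_CE = 5.2 − 0.821×8.2 − 0.838×0.82 = -2.22 V < 0.2 V — the active assumption fails.
Re-solve with V_CE = 0.2 V. KCL at the emitter: V_E/R_E = (V_BB−0.7−V_E)/R_B + (V_CC−0.2−V_E)/R_C, giving V_E = 0.468 V.
I_C = (V_CC − 0.2 − V_E)/R_C = (5 − 0.468)/8.2 = 0.553 mA.
Check: I_B = (4.3 − 0.468)/220 = 0.0174 mA, and β·I_B = 0.871 mA > I_C, confirming saturation.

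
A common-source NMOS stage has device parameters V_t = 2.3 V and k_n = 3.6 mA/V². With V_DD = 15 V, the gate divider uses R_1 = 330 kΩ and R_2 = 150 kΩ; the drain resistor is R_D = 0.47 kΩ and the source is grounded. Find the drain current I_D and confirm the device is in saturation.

V_G = V_DD·R_2/(R_1+R_2) = 15×150/480 = 4.69 V. With the source grounded, V_GS = V_G = 4.69 V.
Assume saturation: I_D = (k_n/2)(V_GS − V_t)² = (3.6/2)×(4.69 − 2.3)² = 1.8×2.39² = 10.3 mA.
V_DS = V_DD − I_D·R_D = 15 − 10.3×0.47 = 10.2 V.
Saturation requires V_DS ≥ V_GS − V_t = 2.39 V; 10.2 ≥ 2.39 ✓.

I_D ≈ 10 mA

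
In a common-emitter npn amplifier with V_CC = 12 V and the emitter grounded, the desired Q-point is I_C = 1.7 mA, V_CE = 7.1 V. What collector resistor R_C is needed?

R_C ≈ 2.9 kΩ

Collector loop: V_CC = I_C·R_C + V_CE.
R_C = (V_CC − V_CE)/I_C = (12 − 7.1)/1.7 = 2.88 kΩ.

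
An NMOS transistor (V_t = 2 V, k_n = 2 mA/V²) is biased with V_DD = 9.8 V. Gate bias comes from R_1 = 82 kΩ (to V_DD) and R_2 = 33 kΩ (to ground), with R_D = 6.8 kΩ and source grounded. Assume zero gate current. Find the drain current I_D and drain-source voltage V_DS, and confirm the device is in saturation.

V_G = V_DD·R_2/(R_1+R_2) = 9.8×33/115 = 2.81 V. With the source grounded, V_GS = V_G = 2.81 V.
Assume saturation: I_D = (k_n/2)(V_GS − V_t)² = (2/2)×(2.81 − 2)² = 1×0.812² = 0.66 mA.
V_DS = V_DD − I_D·R_D = 9.8 − 0.66×6.8 = 5.31 V.
Saturation requires V_DS ≥ V_GS − V_t = 0.812 V; 5.31 ≥ 0.812 ✓.

I_D ≈ 0.66 mA, V_DS ≈ 5.3 V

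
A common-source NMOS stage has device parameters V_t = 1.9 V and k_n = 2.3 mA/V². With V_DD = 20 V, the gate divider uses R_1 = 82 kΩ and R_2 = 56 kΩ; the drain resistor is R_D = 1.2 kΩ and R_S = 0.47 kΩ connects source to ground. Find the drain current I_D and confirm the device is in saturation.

V_G = V_DD·R_2/(R_1+R_2) = 20×56/138 = 8.12 V.
Assume saturation: I_D = (k_n/2)(V_GS − V_t)² with V_GS = V_G − I_D·R_S = 8.12 − 0.47·I_D.
Substituting gives 0.254·I_D² − 7.72·I_D + 44.4 = 0, with roots I_D = 7.71 or 22.7 mA.
The root I_D = 22.7 mA gives V_GS = -2.54 V ≤ V_t, so take I_D = 7.71 mA.
Then V_GS = 4.49 V and V_DS = V_DD − I_D(R_D+R_S) = 20 − 7.71×1.67 = 7.12 V.
Saturation requires V_DS ≥ V_GS − V_t = 2.59 V; 7.12 ≥ 2.59 ✓.

I_D ≈ 7.7 mA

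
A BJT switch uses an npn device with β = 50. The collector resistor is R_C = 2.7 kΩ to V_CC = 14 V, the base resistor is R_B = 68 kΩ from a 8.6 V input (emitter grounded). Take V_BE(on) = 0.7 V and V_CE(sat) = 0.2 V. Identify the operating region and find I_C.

Assume active: I_B = (8.6 − 0.7)/68 = 0.116 mA, giving I_C = β·I_B = 5.81 mA.
But then V_CE = 14 − 5.81×2.7 = -1.68 V < V_CE(sat) = 0.2 V — impossible in the active region.
So the transistor is saturated. With V_CE = 0.2 V, I_C = (V_CC − 0.2)/R_C = 13.8/2.7 = 5.11 mA.
Check: β·I_B = 5.81 mA > I_C = 5.11 mA, confirming saturation.

saturation; I_C ≈ 5.1 mA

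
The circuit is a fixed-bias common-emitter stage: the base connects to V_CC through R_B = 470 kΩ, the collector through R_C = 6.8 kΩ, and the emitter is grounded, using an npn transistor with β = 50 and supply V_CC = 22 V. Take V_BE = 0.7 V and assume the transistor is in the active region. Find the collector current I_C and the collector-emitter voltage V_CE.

I_C ≈ 2.3 mA, V_CE ≈ 6.6 V

Base loop: V_CC = I_B·R_B + V_BE, so I_B = (22 − 0.7)/470 kΩ = 0.0453 mA.
In the active region I_C = β·I_B = 50 × 0.0453 = 2.27 mA.
Collector loop: V_CE = V_CC − I_C·R_C = 22 − 2.27×6.8 = 6.59 V.
Since V_CE = 6.59 V > V_CE(sat) ≈ 0.2 V, the transistor is in the active region as assumed.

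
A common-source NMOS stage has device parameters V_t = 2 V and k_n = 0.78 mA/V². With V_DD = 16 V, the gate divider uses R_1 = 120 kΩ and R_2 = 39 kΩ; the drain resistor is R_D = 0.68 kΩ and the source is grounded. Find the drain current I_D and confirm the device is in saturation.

V_G = V_DD·R_2/(R_1+R_2) = 16×39/159 = 3.92 V. With the source grounded, V_GS = V_G = 3.92 V.
Assume saturation: I_D = (k_n/2)(V_GS − V_t)² = (0.78/2)×(3.92 − 2)² = 0.39×1.92² = 1.44 mA.
V_DS = V_DD − I_D·R_D = 16 − 1.44×0.68 = 15 V.
Saturation requires V_DS ≥ V_GS − V_t = 1.92 V; 15 ≥ 1.92 ✓.

I_D ≈ 1.4 mA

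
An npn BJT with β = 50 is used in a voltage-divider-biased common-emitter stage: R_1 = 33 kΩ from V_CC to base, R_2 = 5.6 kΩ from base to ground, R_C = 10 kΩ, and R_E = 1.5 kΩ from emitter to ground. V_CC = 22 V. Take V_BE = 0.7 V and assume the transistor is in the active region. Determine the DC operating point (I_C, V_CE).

I_C ≈ 1.5 mA, V_CE ≈ 4.3 V

Thevenize the base divider: V_Th = V_CC·R_2/(R_1+R_2) = 22×5.6/38.6 = 3.19 V, R_Th = R_1‖R_2 = 4.79 kΩ.
Base-emitter loop: V_Th = I_B·R_Th + V_BE + (β+1)I_B·R_E, so I_B = (3.19 − 0.7) / (4.79 + 51×1.5) = 0.0307 mA.
I_C = β·I_B = 50×0.0307 = 1.53 mA, and I_E = (β+1)I_B = 1.56 mA.
V_CE = V_CC − I_C·R_C − I_E·R_E = 22 − 1.53×10 − 1.56×1.5 = 4.33 V.
V_CE = 4.33 V > 0.2 V confirms active-region operation.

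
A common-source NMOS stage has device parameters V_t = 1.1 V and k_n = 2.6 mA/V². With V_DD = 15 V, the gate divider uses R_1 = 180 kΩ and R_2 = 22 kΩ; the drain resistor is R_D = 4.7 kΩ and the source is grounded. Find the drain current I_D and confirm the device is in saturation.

V_G = V_DD·R_2/(R_1+R_2) = 15×22/202 = 1.63 V. With the source grounded, V_GS = V_G = 1.63 V.
Assume saturation: I_D = (k_n/2)(V_GS − V_t)² = (2.6/2)×(1.63 − 1.1)² = 1.3×0.534² = 0.37 mA.
V_DS = V_DD − I_D·R_D = 15 − 0.37×4.7 = 13.3 V.
Saturation requires V_DS ≥ V_GS − V_t = 0.534 V; 13.3 ≥ 0.534 ✓.

I_D ≈ 0.37 mA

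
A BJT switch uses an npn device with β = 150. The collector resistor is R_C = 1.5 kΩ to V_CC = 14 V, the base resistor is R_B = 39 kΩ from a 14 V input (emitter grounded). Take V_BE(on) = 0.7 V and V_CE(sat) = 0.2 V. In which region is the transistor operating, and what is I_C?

Assume active: I_B = (14 − 0.7)/39 = 0.341 mA, giving I_C = β·I_B = 51.2 mA.
But then V_CE = 14 − 51.2×1.5 = -62.7 V < V_CE(sat) = 0.2 V — impossible in the active region.
So the transistor is saturated. With V_CE = 0.2 V, I_C = (V_CC − 0.2)/R_C = 13.8/1.5 = 9.2 mA.
Check: β·I_B = 51.2 mA > I_C = 9.2 mA, confirming saturation.

saturation; I_C ≈ 9.2 mA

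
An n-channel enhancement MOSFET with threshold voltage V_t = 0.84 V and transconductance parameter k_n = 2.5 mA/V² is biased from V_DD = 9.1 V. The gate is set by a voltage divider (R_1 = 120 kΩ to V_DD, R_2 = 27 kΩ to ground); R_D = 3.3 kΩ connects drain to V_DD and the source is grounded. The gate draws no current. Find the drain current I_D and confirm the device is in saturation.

V_G = V_DD·R_2/(R_1+R_2) = 9.1×27/147 = 1.67 V. With the source grounded, V_GS = V_G = 1.67 V.
Assume saturation: I_D = (k_n/2)(V_GS − V_t)² = (2.5/2)×(1.67 − 0.84)² = 1.25×0.831² = 0.864 mA.
V_DS = V_DD − I_D·R_D = 9.1 − 0.864×3.3 = 6.25 V.
Saturation requires V_DS ≥ V_GS − V_t = 0.831 V; 6.25 ≥ 0.831 ✓.

I_D ≈ 0.86 mA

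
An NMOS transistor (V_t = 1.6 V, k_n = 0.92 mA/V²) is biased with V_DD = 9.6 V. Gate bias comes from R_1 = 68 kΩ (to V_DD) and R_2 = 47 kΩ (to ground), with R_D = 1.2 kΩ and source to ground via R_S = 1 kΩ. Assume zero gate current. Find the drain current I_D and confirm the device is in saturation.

I_D ≈ 0.91 mA

V_G = V_DD·R_2/(R_1+R_2) = 9.6×47/115 = 3.92 V.
Assume saturation: I_D = (k_n/2)(V_GS − V_t)² with V_GS = V_G − I_D·R_S = 3.92 − 1·I_D.
Substituting gives 0.46·I_D² − 3.14·I_D + 2.48 = 0, with roots I_D = 0.914 or 5.91 mA.
The root I_D = 5.91 mA gives V_GS = -1.98 V ≤ V_t, so take I_D = 0.914 mA.
Then V_GS = 3.01 V and V_DS = V_DD − I_D(R_D+R_S) = 9.6 − 0.914×2.2 = 7.59 V.
Saturation requires V_DS ≥ V_GS − V_t = 1.41 V; 7.59 ≥ 1.41 ✓.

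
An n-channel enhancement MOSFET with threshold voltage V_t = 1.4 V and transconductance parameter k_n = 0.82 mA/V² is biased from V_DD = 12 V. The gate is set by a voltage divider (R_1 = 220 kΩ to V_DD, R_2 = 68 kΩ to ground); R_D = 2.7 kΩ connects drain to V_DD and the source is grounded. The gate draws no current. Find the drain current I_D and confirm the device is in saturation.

I_D ≈ 0.84 mA

V_G = V_DD·R_2/(R_1+R_2) = 12×68/288 = 2.83 V. With the source grounded, V_GS = V_G = 2.83 V.
Assume saturation: I_D = (k_n/2)(V_GS − V_t)² = (0.82/2)×(2.83 − 1.4)² = 0.41×1.43² = 0.842 mA.
V_DS = V_DD − I_D·R_D = 12 − 0.842×2.7 = 9.73 V.
Saturation requires V_DS ≥ V_GS − V_t = 1.43 V; 9.73 ≥ 1.43 ✓.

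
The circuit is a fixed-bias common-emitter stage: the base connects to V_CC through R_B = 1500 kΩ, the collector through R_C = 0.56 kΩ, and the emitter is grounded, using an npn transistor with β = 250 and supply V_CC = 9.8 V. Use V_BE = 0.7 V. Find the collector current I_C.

Base loop: V_CC = I_B·R_B + V_BE, so I_B = (9.8 − 0.7)/1500 kΩ = 0.00607 mA.
In the active region I_C = β·I_B = 250 × 0.00607 = 1.52 mA.
Collector loop: V_CE = V_CC − I_C·R_C = 9.8 − 1.52×0.56 = 8.95 V.
Since V_CE = 8.95 V > V_CE(sat) ≈ 0.2 V, the transistor is in the active region as assumed.

I_C ≈ 1.5 mA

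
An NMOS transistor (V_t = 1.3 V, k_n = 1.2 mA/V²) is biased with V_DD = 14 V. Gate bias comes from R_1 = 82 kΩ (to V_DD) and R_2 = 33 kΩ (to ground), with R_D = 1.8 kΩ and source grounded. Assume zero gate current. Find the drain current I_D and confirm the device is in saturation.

V_G = V_DD·R_2/(R_1+R_2) = 14×33/115 = 4.02 V. With the source grounded, V_GS = V_G = 4.02 V.
Assume saturation: I_D = (k_n/2)(V_GS − V_t)² = (1.2/2)×(4.02 − 1.3)² = 0.6×2.72² = 4.43 mA.
V_DS = V_DD − I_D·R_D = 14 − 4.43×1.8 = 6.03 V.
Saturation requires V_DS ≥ V_GS − V_t = 2.72 V; 6.03 ≥ 2.72 ✓.

I_D ≈ 4.4 mA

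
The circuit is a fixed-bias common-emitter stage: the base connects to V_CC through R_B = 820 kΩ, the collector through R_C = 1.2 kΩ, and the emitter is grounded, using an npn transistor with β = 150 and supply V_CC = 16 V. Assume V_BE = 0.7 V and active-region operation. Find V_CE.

V_CE ≈ 13 V

Base loop: V_CC = I_B·R_B + V_BE, so I_B = (16 − 0.7)/820 kΩ = 0.0187 mA.
In the active region I_C = β·I_B = 150 × 0.0187 = 2.8 mA.
Collector loop: V_CE = V_CC − I_C·R_C = 16 − 2.8×1.2 = 12.6 V.
Since V_CE = 12.6 V > V_CE(sat) ≈ 0.2 V, the transistor is in the active region as assumed.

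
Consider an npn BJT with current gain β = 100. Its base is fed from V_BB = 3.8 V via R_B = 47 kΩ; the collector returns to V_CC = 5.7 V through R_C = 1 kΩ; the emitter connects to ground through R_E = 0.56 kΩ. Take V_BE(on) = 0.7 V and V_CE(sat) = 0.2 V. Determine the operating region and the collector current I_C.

Assume active. Base-emitter loop: I_B = (V_BB − V_BE)/(R_B + (β+1)R_E) = (3.8 − 0.7)/(47 + 101×0.56) = 0.0299 mA.
I_C = β·I_B = 100×0.0299 = 2.99 mA.
V_CE = V_CC − I_C·R_C − I_E·R_E = 5.7 − 2.99×1 − 3.02×0.56 = 1.01 V > V_CE(sat), so the active-region assumption holds.

active; I_C ≈ 3 mA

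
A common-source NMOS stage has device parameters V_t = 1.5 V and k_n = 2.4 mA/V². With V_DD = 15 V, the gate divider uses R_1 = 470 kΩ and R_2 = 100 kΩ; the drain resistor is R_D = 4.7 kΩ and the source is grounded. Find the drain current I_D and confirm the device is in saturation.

V_G = V_DD·R_2/(R_1+R_2) = 15×100/570 = 2.63 V. With the source grounded, V_GS = V_G = 2.63 V.
Assume saturation: I_D = (k_n/2)(V_GS − V_t)² = (2.4/2)×(2.63 − 1.5)² = 1.2×1.13² = 1.54 mA.
V_DS = V_DD − I_D·R_D = 15 − 1.54×4.7 = 7.78 V.
Saturation requires V_DS ≥ V_GS − V_t = 1.13 V; 7.78 ≥ 1.13 ✓.

I_D ≈ 1.5 mA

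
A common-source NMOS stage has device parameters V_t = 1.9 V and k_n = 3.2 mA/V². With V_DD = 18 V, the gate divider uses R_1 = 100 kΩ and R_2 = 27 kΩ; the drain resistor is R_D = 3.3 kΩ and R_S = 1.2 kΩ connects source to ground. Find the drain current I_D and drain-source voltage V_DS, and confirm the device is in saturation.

V_G = V_DD·R_2/(R_1+R_2) = 18×27/127 = 3.83 V.
Assume saturation: I_D = (k_n/2)(V_GS − V_t)² with V_GS = V_G − I_D·R_S = 3.83 − 1.2·I_D.
Substituting gives 2.3·I_D² − 8.4·I_D + 5.94 = 0, with roots I_D = 0.96 or 2.69 mA.
The root I_D = 2.69 mA gives V_GS = 0.605 V ≤ V_t, so take I_D = 0.96 mA.
Then V_GS = 2.67 V and V_DS = V_DD − I_D(R_D+R_S) = 18 − 0.96×4.5 = 13.7 V.
Saturation requires V_DS ≥ V_GS − V_t = 0.775 V; 13.7 ≥ 0.775 ✓.

I_D ≈ 0.96 mA, V_DS ≈ 14 V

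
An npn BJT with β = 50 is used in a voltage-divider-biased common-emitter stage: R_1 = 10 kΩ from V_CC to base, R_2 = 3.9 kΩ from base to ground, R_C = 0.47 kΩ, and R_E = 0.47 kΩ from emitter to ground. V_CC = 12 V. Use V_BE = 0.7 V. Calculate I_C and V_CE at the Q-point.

I_C ≈ 5 mA, V_CE ≈ 7.3 V

Thevenize the base divider: V_Th = V_CC·R_2/(R_1+R_2) = 12×3.9/13.9 = 3.37 V, R_Th = R_1‖R_2 = 2.81 kΩ.
Base-emitter loop: V_Th = I_B·R_Th + V_BE + (β+1)I_B·R_E, so I_B = (3.37 − 0.7) / (2.81 + 51×0.47) = 0.0996 mA.
I_C = β·I_B = 50×0.0996 = 4.98 mA, and I_E = (β+1)I_B = 5.08 mA.
V_CE = V_CC − I_C·R_C − I_E·R_E = 12 − 4.98×0.47 − 5.08×0.47 = 7.27 V.
V_CE = 7.27 V > 0.2 V confirms active-region operation.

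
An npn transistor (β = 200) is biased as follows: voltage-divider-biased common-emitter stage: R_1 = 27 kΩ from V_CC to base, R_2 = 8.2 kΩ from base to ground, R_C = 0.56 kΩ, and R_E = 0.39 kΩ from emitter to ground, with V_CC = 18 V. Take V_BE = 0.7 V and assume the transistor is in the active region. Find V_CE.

Thevenize the base divider: V_Th = V_CC·R_2/(R_1+R_2) = 18×8.2/35.2 = 4.19 V, R_Th = R_1‖R_2 = 6.29 kΩ.
Base-emitter loop: V_Th = I_B·R_Th + V_BE + (β+1)I_B·R_E, so I_B = (4.19 − 0.7) / (6.29 + 201×0.39) = 0.0413 mA.
I_C = β·I_B = 200×0.0413 = 8.25 mA, and I_E = (β+1)I_B = 8.29 mA.
V_CE = V_CC − I_C·R_C − I_E·R_E = 18 − 8.25×0.56 − 8.29×0.39 = 10.1 V.
V_CE = 10.1 V > 0.2 V confirms active-region operation.

V_CE ≈ 10 V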